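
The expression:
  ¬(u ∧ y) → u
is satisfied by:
  {u: True}


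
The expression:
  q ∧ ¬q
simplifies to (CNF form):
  False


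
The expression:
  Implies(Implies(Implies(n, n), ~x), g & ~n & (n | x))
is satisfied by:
  {x: True}


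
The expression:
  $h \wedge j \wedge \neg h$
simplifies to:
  $\text{False}$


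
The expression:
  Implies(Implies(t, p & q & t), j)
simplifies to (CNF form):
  (j | t) & (j | t | ~p) & (j | t | ~q) & (j | ~p | ~q)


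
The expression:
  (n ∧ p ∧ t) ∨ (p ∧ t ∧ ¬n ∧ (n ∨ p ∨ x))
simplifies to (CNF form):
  p ∧ t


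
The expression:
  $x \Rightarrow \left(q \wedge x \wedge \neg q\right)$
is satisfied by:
  {x: False}


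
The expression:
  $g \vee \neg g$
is always true.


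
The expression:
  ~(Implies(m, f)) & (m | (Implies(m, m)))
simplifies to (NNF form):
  m & ~f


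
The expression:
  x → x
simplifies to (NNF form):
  True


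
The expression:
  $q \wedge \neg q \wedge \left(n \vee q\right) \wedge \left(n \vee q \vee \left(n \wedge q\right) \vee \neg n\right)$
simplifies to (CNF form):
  $\text{False}$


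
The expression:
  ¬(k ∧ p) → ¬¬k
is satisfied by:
  {k: True}


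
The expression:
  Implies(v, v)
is always true.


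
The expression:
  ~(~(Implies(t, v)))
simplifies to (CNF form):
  v | ~t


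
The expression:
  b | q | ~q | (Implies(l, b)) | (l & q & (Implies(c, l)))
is always true.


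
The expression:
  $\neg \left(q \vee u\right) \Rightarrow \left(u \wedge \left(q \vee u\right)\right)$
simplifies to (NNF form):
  $q \vee u$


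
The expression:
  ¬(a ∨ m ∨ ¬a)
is never true.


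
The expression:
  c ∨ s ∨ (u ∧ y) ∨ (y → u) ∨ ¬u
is always true.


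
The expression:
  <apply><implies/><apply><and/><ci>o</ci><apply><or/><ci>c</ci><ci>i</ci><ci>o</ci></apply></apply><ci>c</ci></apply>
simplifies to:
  <apply><or/><ci>c</ci><apply><not/><ci>o</ci></apply></apply>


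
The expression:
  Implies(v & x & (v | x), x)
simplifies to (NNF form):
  True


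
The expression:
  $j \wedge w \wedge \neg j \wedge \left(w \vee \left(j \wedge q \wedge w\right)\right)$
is never true.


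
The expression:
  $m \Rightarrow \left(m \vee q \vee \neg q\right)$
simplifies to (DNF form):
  $\text{True}$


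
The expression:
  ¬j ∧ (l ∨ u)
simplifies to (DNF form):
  (l ∧ ¬j) ∨ (u ∧ ¬j)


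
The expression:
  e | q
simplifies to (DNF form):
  e | q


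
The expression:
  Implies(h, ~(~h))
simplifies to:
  True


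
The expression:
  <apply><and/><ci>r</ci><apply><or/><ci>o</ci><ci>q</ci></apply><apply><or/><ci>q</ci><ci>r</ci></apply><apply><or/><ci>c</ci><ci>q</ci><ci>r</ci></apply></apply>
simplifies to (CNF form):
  <apply><and/><ci>r</ci><apply><or/><ci>o</ci><ci>q</ci></apply></apply>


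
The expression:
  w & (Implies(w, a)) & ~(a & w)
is never true.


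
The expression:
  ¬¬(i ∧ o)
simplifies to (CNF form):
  i ∧ o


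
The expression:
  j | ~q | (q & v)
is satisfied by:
  {v: True, j: True, q: False}
  {v: True, j: False, q: False}
  {j: True, v: False, q: False}
  {v: False, j: False, q: False}
  {q: True, v: True, j: True}
  {q: True, v: True, j: False}
  {q: True, j: True, v: False}


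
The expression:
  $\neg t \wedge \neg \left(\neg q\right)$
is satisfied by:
  {q: True, t: False}


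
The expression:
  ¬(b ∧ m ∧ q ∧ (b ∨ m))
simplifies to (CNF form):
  ¬b ∨ ¬m ∨ ¬q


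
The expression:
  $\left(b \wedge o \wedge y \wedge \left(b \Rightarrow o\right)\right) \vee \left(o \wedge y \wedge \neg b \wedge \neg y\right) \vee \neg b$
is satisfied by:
  {y: True, o: True, b: False}
  {y: True, o: False, b: False}
  {o: True, y: False, b: False}
  {y: False, o: False, b: False}
  {y: True, b: True, o: True}


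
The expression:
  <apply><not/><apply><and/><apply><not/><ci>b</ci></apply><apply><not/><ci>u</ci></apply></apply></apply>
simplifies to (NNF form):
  <apply><or/><ci>b</ci><ci>u</ci></apply>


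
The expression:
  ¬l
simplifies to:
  ¬l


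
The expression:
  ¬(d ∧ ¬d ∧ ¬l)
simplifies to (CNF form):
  True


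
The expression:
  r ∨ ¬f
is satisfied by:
  {r: True, f: False}
  {f: False, r: False}
  {f: True, r: True}


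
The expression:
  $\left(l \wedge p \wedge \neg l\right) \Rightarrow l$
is always true.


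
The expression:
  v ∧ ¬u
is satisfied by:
  {v: True, u: False}


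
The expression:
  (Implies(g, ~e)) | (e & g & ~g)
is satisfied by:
  {g: False, e: False}
  {e: True, g: False}
  {g: True, e: False}


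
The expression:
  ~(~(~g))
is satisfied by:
  {g: False}


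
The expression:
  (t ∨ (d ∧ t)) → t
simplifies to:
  True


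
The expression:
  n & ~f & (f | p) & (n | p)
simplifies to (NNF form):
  n & p & ~f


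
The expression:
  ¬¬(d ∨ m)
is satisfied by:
  {d: True, m: True}
  {d: True, m: False}
  {m: True, d: False}


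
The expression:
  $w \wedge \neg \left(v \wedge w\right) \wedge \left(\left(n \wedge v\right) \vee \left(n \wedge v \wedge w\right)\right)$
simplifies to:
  $\text{False}$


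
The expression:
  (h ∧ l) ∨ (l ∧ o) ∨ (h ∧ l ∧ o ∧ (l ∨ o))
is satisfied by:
  {o: True, h: True, l: True}
  {o: True, l: True, h: False}
  {h: True, l: True, o: False}


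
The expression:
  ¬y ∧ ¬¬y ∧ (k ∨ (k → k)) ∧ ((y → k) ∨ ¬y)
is never true.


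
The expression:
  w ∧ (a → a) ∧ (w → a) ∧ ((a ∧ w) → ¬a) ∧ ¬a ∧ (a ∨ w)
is never true.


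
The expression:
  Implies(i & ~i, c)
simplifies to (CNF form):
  True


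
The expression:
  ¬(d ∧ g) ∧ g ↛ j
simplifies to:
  g ∧ ¬d ∧ ¬j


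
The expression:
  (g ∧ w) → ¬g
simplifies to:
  ¬g ∨ ¬w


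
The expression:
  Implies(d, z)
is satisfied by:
  {z: True, d: False}
  {d: False, z: False}
  {d: True, z: True}


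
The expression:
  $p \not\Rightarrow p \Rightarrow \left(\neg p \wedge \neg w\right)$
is always true.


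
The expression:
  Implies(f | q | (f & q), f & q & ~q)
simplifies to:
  ~f & ~q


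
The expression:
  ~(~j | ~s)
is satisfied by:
  {j: True, s: True}


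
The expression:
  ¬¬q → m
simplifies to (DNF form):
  m ∨ ¬q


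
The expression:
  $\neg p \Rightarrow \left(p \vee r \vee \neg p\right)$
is always true.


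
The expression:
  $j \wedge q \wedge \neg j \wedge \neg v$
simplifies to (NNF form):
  $\text{False}$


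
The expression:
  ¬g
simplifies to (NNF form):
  ¬g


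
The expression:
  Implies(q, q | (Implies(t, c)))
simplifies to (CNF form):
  True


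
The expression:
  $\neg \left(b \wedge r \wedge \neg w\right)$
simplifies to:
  $w \vee \neg b \vee \neg r$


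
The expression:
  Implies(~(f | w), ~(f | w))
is always true.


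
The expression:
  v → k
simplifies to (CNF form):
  k ∨ ¬v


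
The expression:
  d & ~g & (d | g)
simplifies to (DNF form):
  d & ~g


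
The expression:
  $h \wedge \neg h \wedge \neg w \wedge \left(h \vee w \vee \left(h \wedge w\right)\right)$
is never true.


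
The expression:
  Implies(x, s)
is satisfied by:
  {s: True, x: False}
  {x: False, s: False}
  {x: True, s: True}


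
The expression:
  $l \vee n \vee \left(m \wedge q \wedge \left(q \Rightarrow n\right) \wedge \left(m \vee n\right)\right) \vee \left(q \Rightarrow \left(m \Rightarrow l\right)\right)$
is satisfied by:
  {n: True, l: True, m: False, q: False}
  {n: True, m: False, l: False, q: False}
  {l: True, n: False, m: False, q: False}
  {n: False, m: False, l: False, q: False}
  {q: True, n: True, l: True, m: False}
  {q: True, n: True, m: False, l: False}
  {q: True, l: True, n: False, m: False}
  {q: True, n: False, m: False, l: False}
  {n: True, m: True, l: True, q: False}
  {n: True, m: True, q: False, l: False}
  {m: True, l: True, q: False, n: False}
  {m: True, q: False, l: False, n: False}
  {n: True, m: True, q: True, l: True}
  {n: True, m: True, q: True, l: False}
  {m: True, q: True, l: True, n: False}


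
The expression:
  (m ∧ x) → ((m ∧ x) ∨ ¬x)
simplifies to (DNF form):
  True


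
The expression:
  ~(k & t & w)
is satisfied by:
  {w: False, k: False, t: False}
  {t: True, w: False, k: False}
  {k: True, w: False, t: False}
  {t: True, k: True, w: False}
  {w: True, t: False, k: False}
  {t: True, w: True, k: False}
  {k: True, w: True, t: False}


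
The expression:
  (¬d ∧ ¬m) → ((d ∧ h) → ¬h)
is always true.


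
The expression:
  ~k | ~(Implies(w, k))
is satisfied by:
  {k: False}


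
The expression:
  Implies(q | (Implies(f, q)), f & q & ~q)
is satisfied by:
  {f: True, q: False}


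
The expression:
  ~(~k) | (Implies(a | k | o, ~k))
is always true.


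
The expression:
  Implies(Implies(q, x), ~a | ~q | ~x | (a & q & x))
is always true.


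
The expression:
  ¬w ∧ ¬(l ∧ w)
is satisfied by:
  {w: False}


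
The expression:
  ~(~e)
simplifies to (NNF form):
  e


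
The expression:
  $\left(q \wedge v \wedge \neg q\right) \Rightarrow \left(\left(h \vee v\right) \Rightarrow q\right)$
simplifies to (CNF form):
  $\text{True}$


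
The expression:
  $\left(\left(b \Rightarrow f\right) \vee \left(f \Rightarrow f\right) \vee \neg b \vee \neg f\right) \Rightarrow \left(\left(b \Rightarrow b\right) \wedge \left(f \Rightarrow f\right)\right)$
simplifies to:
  $\text{True}$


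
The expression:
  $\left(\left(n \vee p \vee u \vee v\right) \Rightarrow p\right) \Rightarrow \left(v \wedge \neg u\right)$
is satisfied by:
  {v: True, n: True, u: False, p: False}
  {v: True, n: False, u: False, p: False}
  {n: True, v: False, u: False, p: False}
  {v: True, u: True, n: True, p: False}
  {v: True, u: True, n: False, p: False}
  {u: True, n: True, v: False, p: False}
  {u: True, v: False, n: False, p: False}
  {v: True, p: True, n: True, u: False}
  {v: True, p: True, n: False, u: False}


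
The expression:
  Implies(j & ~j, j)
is always true.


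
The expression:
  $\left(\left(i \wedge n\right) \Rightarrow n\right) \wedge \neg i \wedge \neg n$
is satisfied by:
  {n: False, i: False}


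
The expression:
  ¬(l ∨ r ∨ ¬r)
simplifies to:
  False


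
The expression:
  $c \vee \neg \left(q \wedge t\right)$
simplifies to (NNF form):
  $c \vee \neg q \vee \neg t$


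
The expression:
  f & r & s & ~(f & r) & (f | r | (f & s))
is never true.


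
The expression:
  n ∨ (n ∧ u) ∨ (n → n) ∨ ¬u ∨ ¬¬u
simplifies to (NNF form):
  True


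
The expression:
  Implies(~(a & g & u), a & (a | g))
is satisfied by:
  {a: True}


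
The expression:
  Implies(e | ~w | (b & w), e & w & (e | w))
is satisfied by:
  {e: True, w: True, b: False}
  {w: True, b: False, e: False}
  {b: True, e: True, w: True}


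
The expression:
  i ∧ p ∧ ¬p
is never true.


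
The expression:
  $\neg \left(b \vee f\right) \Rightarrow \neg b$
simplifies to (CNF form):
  $\text{True}$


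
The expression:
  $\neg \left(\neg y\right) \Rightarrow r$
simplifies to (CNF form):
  $r \vee \neg y$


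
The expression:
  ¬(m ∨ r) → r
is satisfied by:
  {r: True, m: True}
  {r: True, m: False}
  {m: True, r: False}


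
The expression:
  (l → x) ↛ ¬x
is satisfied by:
  {x: True}


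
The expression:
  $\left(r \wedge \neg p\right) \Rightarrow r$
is always true.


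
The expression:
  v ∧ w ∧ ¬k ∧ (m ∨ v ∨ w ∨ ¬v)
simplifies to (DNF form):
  v ∧ w ∧ ¬k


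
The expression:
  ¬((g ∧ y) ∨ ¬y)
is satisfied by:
  {y: True, g: False}


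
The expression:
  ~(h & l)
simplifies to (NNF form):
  ~h | ~l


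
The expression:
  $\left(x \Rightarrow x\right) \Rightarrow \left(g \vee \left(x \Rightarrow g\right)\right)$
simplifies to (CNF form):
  $g \vee \neg x$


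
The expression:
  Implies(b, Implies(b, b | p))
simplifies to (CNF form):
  True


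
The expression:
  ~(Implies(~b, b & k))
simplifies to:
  ~b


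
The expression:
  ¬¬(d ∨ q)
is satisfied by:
  {d: True, q: True}
  {d: True, q: False}
  {q: True, d: False}


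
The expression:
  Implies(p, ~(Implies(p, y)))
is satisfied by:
  {p: False, y: False}
  {y: True, p: False}
  {p: True, y: False}


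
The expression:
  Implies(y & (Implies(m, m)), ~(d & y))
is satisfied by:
  {d: False, y: False}
  {y: True, d: False}
  {d: True, y: False}


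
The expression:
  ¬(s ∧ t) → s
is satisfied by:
  {s: True}


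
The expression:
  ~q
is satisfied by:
  {q: False}


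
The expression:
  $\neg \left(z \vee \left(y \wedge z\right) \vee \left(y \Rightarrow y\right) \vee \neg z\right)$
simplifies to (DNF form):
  $\text{False}$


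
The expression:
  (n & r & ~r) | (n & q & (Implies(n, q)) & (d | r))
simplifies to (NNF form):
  n & q & (d | r)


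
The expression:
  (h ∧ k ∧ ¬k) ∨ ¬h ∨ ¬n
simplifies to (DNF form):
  ¬h ∨ ¬n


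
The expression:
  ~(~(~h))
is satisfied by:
  {h: False}


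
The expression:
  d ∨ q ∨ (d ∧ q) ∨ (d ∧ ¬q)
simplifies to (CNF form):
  d ∨ q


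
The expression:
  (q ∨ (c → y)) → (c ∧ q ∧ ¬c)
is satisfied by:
  {c: True, q: False, y: False}


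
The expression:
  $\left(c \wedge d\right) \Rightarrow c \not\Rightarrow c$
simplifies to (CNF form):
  $\neg c \vee \neg d$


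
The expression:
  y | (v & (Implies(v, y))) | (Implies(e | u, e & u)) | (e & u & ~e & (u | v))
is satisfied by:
  {y: True, u: False, e: False}
  {y: True, e: True, u: False}
  {y: True, u: True, e: False}
  {y: True, e: True, u: True}
  {e: False, u: False, y: False}
  {e: True, u: True, y: False}


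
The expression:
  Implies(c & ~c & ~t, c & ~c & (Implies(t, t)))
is always true.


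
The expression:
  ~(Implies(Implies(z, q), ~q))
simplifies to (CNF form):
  q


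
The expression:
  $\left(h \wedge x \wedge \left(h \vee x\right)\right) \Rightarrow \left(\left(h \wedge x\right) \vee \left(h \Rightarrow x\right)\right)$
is always true.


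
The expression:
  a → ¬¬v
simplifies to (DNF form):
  v ∨ ¬a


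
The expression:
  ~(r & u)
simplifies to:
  ~r | ~u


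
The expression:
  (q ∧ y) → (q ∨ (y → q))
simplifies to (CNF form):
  True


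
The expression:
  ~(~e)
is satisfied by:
  {e: True}


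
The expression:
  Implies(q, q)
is always true.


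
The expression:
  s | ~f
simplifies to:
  s | ~f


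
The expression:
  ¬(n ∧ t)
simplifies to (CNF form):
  ¬n ∨ ¬t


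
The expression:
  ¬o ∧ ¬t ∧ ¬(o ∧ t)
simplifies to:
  ¬o ∧ ¬t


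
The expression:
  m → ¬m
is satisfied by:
  {m: False}


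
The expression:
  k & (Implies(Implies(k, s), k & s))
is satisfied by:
  {k: True}


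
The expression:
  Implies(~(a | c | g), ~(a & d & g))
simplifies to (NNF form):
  True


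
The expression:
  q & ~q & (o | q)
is never true.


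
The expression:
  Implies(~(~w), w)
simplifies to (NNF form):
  True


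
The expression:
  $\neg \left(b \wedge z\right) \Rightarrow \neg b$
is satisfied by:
  {z: True, b: False}
  {b: False, z: False}
  {b: True, z: True}


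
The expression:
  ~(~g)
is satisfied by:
  {g: True}


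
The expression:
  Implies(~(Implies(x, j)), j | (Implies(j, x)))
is always true.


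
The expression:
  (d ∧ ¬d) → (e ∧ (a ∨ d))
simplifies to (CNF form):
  True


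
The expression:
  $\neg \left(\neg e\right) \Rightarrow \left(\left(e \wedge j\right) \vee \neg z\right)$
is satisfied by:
  {j: True, e: False, z: False}
  {j: False, e: False, z: False}
  {z: True, j: True, e: False}
  {z: True, j: False, e: False}
  {e: True, j: True, z: False}
  {e: True, j: False, z: False}
  {e: True, z: True, j: True}


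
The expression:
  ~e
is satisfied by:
  {e: False}


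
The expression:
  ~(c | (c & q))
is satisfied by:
  {c: False}


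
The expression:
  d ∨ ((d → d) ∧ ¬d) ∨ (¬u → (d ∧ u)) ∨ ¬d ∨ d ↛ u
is always true.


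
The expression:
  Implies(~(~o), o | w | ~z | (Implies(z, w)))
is always true.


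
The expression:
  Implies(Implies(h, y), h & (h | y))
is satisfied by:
  {h: True}


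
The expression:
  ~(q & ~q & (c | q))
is always true.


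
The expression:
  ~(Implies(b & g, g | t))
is never true.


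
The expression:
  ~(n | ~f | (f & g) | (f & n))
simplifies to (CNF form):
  f & ~g & ~n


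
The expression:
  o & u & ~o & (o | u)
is never true.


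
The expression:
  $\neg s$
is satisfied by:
  {s: False}


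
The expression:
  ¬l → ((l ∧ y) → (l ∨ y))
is always true.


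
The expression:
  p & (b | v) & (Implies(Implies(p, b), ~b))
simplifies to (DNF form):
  p & v & ~b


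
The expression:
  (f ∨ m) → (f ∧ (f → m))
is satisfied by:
  {f: False, m: False}
  {m: True, f: True}


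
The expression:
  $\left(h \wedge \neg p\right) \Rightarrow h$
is always true.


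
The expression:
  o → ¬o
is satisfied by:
  {o: False}


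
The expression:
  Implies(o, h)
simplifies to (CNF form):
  h | ~o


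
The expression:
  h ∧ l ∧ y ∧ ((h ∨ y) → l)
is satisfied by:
  {h: True, y: True, l: True}


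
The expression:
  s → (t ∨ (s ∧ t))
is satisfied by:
  {t: True, s: False}
  {s: False, t: False}
  {s: True, t: True}


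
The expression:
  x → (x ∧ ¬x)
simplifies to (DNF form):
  ¬x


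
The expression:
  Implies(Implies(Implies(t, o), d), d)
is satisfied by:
  {d: True, o: True, t: False}
  {d: True, t: False, o: False}
  {o: True, t: False, d: False}
  {o: False, t: False, d: False}
  {d: True, o: True, t: True}
  {d: True, t: True, o: False}
  {o: True, t: True, d: False}


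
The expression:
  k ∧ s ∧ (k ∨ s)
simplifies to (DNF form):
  k ∧ s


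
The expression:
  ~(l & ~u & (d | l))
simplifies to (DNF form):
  u | ~l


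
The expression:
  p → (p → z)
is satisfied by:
  {z: True, p: False}
  {p: False, z: False}
  {p: True, z: True}


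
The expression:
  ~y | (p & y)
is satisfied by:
  {p: True, y: False}
  {y: False, p: False}
  {y: True, p: True}


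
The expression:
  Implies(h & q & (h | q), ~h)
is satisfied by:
  {h: False, q: False}
  {q: True, h: False}
  {h: True, q: False}


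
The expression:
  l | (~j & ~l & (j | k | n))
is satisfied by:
  {k: True, l: True, n: True, j: False}
  {k: True, l: True, n: False, j: False}
  {l: True, n: True, k: False, j: False}
  {l: True, k: False, n: False, j: False}
  {j: True, k: True, l: True, n: True}
  {j: True, k: True, l: True, n: False}
  {j: True, l: True, n: True, k: False}
  {j: True, l: True, k: False, n: False}
  {k: True, n: True, l: False, j: False}
  {k: True, n: False, l: False, j: False}
  {n: True, k: False, l: False, j: False}


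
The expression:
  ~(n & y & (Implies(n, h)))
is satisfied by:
  {h: False, y: False, n: False}
  {n: True, h: False, y: False}
  {y: True, h: False, n: False}
  {n: True, y: True, h: False}
  {h: True, n: False, y: False}
  {n: True, h: True, y: False}
  {y: True, h: True, n: False}


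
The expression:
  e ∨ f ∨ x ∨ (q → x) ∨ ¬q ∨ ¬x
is always true.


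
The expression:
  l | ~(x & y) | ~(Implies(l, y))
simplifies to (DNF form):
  l | ~x | ~y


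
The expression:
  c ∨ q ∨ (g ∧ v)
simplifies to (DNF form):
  c ∨ q ∨ (g ∧ v)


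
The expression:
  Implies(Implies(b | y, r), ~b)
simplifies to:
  ~b | ~r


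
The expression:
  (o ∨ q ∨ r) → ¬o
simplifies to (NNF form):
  ¬o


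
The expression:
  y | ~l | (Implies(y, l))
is always true.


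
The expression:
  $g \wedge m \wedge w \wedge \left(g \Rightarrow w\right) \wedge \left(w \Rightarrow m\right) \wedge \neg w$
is never true.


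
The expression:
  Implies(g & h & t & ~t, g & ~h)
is always true.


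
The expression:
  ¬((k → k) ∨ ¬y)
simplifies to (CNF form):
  False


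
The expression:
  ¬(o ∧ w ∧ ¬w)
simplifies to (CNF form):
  True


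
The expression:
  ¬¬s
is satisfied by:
  {s: True}


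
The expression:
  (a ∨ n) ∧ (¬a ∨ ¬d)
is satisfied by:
  {n: True, d: False, a: False}
  {a: True, n: True, d: False}
  {a: True, n: False, d: False}
  {d: True, n: True, a: False}


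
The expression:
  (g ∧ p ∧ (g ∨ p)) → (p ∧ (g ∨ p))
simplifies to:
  True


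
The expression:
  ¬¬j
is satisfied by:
  {j: True}


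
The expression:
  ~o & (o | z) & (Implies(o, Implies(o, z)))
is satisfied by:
  {z: True, o: False}


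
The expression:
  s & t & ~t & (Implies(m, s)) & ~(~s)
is never true.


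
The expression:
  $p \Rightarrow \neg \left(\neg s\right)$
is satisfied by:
  {s: True, p: False}
  {p: False, s: False}
  {p: True, s: True}


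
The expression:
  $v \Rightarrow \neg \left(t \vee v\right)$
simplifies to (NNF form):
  $\neg v$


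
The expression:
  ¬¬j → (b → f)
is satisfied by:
  {f: True, b: False, j: False}
  {f: False, b: False, j: False}
  {j: True, f: True, b: False}
  {j: True, f: False, b: False}
  {b: True, f: True, j: False}
  {b: True, f: False, j: False}
  {b: True, j: True, f: True}


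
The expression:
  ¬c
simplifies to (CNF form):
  ¬c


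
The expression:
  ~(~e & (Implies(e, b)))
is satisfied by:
  {e: True}


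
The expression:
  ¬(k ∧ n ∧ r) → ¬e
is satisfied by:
  {r: True, n: True, k: True, e: False}
  {r: True, n: True, k: False, e: False}
  {r: True, k: True, n: False, e: False}
  {r: True, k: False, n: False, e: False}
  {n: True, k: True, r: False, e: False}
  {n: True, r: False, k: False, e: False}
  {n: False, k: True, r: False, e: False}
  {n: False, r: False, k: False, e: False}
  {r: True, e: True, n: True, k: True}


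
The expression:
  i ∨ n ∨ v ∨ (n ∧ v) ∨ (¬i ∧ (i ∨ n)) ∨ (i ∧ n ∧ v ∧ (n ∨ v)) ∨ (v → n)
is always true.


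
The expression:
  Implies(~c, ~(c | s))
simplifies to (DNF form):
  c | ~s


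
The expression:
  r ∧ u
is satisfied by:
  {r: True, u: True}


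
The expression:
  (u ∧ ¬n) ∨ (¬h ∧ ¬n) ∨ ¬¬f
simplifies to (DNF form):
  f ∨ (u ∧ ¬n) ∨ (¬h ∧ ¬n)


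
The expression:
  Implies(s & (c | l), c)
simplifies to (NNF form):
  c | ~l | ~s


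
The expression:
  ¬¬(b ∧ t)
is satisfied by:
  {t: True, b: True}


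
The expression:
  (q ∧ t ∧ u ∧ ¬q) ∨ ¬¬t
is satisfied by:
  {t: True}


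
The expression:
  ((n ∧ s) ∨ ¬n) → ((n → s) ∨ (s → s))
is always true.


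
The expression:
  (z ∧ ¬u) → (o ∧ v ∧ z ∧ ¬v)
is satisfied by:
  {u: True, z: False}
  {z: False, u: False}
  {z: True, u: True}


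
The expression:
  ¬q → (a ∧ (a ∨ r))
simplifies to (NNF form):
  a ∨ q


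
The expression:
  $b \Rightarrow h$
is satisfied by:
  {h: True, b: False}
  {b: False, h: False}
  {b: True, h: True}


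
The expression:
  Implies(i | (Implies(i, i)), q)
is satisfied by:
  {q: True}


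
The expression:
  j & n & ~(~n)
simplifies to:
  j & n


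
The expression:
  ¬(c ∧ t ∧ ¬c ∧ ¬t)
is always true.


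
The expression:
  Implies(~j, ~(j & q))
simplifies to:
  True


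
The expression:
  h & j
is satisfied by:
  {h: True, j: True}


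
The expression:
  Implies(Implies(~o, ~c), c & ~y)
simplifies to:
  c & (~o | ~y)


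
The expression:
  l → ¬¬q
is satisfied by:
  {q: True, l: False}
  {l: False, q: False}
  {l: True, q: True}


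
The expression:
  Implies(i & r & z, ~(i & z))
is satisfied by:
  {z: False, i: False, r: False}
  {r: True, z: False, i: False}
  {i: True, z: False, r: False}
  {r: True, i: True, z: False}
  {z: True, r: False, i: False}
  {r: True, z: True, i: False}
  {i: True, z: True, r: False}


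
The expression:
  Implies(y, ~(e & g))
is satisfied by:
  {g: False, e: False, y: False}
  {y: True, g: False, e: False}
  {e: True, g: False, y: False}
  {y: True, e: True, g: False}
  {g: True, y: False, e: False}
  {y: True, g: True, e: False}
  {e: True, g: True, y: False}


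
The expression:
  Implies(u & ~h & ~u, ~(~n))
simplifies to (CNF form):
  True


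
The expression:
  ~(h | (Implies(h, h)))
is never true.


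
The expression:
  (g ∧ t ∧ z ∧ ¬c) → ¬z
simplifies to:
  c ∨ ¬g ∨ ¬t ∨ ¬z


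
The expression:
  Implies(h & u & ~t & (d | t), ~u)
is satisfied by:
  {t: True, u: False, d: False, h: False}
  {h: False, u: False, t: False, d: False}
  {h: True, t: True, u: False, d: False}
  {h: True, u: False, t: False, d: False}
  {d: True, t: True, h: False, u: False}
  {d: True, h: False, u: False, t: False}
  {d: True, h: True, t: True, u: False}
  {d: True, h: True, u: False, t: False}
  {t: True, u: True, d: False, h: False}
  {u: True, d: False, t: False, h: False}
  {h: True, u: True, t: True, d: False}
  {h: True, u: True, d: False, t: False}
  {t: True, u: True, d: True, h: False}
  {u: True, d: True, h: False, t: False}
  {h: True, u: True, d: True, t: True}


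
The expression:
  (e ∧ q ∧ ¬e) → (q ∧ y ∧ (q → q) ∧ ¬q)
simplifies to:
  True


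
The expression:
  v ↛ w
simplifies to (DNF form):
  v ∧ ¬w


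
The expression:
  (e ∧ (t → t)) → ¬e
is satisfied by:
  {e: False}


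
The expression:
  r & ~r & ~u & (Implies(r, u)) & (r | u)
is never true.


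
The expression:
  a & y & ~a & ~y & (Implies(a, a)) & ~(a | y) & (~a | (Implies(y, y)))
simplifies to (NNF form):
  False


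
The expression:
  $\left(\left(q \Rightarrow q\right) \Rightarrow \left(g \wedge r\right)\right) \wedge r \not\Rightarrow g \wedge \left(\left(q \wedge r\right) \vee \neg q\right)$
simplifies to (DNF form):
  $\text{False}$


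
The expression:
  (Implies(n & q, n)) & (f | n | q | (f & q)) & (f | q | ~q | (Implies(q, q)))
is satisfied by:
  {n: True, q: True, f: True}
  {n: True, q: True, f: False}
  {n: True, f: True, q: False}
  {n: True, f: False, q: False}
  {q: True, f: True, n: False}
  {q: True, f: False, n: False}
  {f: True, q: False, n: False}


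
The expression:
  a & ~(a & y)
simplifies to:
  a & ~y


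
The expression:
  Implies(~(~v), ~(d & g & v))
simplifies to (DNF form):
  ~d | ~g | ~v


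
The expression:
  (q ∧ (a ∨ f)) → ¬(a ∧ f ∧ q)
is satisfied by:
  {q: False, a: False, f: False}
  {f: True, q: False, a: False}
  {a: True, q: False, f: False}
  {f: True, a: True, q: False}
  {q: True, f: False, a: False}
  {f: True, q: True, a: False}
  {a: True, q: True, f: False}


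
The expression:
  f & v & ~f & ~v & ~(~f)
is never true.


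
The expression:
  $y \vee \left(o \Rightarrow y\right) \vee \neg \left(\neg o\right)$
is always true.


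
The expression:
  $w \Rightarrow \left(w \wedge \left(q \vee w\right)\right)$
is always true.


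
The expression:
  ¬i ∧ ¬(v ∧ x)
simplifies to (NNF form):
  ¬i ∧ (¬v ∨ ¬x)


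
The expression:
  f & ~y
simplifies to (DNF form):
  f & ~y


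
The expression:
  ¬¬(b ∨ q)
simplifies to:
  b ∨ q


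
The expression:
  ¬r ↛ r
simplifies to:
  True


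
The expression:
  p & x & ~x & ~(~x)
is never true.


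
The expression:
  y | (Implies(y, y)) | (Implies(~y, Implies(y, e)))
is always true.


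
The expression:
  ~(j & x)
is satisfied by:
  {x: False, j: False}
  {j: True, x: False}
  {x: True, j: False}


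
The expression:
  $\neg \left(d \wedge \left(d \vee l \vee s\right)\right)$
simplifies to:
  $\neg d$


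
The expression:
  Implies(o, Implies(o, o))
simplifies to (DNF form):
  True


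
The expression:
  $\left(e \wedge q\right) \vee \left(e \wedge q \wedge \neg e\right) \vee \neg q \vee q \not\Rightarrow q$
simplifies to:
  $e \vee \neg q$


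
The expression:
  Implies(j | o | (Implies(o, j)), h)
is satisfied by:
  {h: True}


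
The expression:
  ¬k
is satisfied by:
  {k: False}


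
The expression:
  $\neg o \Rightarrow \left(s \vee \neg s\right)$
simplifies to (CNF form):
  $\text{True}$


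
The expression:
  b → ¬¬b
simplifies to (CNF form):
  True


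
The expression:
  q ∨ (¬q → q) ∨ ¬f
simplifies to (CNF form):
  q ∨ ¬f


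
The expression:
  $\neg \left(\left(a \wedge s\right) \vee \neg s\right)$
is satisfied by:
  {s: True, a: False}


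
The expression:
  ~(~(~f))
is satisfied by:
  {f: False}


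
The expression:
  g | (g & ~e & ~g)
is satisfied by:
  {g: True}


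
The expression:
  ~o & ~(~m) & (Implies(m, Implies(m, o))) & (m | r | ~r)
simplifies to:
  False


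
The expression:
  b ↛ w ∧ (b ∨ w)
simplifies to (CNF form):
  b ∧ ¬w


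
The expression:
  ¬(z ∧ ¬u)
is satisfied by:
  {u: True, z: False}
  {z: False, u: False}
  {z: True, u: True}


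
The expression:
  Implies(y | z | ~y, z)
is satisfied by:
  {z: True}


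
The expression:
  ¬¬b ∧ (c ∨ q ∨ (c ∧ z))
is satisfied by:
  {b: True, q: True, c: True}
  {b: True, q: True, c: False}
  {b: True, c: True, q: False}


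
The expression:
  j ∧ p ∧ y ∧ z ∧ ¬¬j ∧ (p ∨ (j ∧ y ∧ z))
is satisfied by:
  {p: True, z: True, j: True, y: True}


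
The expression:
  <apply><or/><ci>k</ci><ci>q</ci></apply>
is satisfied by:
  {k: True, q: True}
  {k: True, q: False}
  {q: True, k: False}


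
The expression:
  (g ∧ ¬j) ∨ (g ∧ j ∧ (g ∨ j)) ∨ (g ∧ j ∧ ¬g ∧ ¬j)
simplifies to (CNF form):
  g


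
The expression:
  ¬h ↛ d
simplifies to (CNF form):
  d ∨ ¬h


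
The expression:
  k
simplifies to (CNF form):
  k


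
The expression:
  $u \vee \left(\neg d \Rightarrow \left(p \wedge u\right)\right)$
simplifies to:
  $d \vee u$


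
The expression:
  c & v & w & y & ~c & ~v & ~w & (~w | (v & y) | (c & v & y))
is never true.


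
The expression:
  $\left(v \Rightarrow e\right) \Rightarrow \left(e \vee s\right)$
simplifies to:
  $e \vee s \vee v$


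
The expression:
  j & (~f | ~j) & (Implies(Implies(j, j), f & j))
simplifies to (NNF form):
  False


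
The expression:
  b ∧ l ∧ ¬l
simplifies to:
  False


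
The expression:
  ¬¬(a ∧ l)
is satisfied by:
  {a: True, l: True}


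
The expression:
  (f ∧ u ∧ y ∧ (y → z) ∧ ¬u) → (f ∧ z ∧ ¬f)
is always true.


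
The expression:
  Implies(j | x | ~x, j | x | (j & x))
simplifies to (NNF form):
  j | x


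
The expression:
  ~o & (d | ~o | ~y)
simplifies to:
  ~o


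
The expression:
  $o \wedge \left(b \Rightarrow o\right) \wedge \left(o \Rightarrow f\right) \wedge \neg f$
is never true.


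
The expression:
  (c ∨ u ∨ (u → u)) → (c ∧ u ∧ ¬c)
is never true.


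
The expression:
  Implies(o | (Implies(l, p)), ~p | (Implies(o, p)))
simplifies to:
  True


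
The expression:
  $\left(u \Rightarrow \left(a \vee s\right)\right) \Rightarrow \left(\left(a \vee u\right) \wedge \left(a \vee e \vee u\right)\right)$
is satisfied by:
  {a: True, u: True}
  {a: True, u: False}
  {u: True, a: False}


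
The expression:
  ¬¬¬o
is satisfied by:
  {o: False}


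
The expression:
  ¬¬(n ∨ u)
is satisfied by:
  {n: True, u: True}
  {n: True, u: False}
  {u: True, n: False}


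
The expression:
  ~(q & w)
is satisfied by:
  {w: False, q: False}
  {q: True, w: False}
  {w: True, q: False}


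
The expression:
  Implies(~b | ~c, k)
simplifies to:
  k | (b & c)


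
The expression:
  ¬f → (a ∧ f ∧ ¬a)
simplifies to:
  f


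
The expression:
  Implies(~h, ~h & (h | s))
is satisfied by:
  {s: True, h: True}
  {s: True, h: False}
  {h: True, s: False}


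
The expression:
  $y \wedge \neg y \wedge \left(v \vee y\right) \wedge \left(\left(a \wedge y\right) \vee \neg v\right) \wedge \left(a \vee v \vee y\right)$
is never true.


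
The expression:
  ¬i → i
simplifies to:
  i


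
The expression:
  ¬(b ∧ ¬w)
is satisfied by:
  {w: True, b: False}
  {b: False, w: False}
  {b: True, w: True}


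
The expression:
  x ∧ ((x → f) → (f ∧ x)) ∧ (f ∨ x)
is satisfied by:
  {x: True}


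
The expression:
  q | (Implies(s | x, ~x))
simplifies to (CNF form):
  q | ~x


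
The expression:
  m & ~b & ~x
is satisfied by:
  {m: True, x: False, b: False}


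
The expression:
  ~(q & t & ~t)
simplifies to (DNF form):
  True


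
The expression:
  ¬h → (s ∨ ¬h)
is always true.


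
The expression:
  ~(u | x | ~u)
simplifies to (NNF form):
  False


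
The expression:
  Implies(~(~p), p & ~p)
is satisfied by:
  {p: False}


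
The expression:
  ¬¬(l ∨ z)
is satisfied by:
  {z: True, l: True}
  {z: True, l: False}
  {l: True, z: False}


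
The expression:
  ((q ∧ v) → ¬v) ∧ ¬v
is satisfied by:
  {v: False}


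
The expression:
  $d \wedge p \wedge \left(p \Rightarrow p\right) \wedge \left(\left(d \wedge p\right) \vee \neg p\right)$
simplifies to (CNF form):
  $d \wedge p$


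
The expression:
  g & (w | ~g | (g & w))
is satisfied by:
  {w: True, g: True}


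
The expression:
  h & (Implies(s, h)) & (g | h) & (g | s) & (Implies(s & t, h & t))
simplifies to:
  h & (g | s)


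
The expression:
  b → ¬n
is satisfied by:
  {n: False, b: False}
  {b: True, n: False}
  {n: True, b: False}


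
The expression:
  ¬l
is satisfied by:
  {l: False}


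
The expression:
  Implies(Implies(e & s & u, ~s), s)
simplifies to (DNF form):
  s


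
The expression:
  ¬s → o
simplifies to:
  o ∨ s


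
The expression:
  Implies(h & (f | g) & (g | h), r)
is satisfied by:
  {r: True, f: False, g: False, h: False}
  {r: True, g: True, f: False, h: False}
  {r: True, f: True, g: False, h: False}
  {r: True, g: True, f: True, h: False}
  {r: False, f: False, g: False, h: False}
  {g: True, r: False, f: False, h: False}
  {f: True, r: False, g: False, h: False}
  {g: True, f: True, r: False, h: False}
  {h: True, r: True, f: False, g: False}
  {h: True, g: True, r: True, f: False}
  {h: True, r: True, f: True, g: False}
  {h: True, g: True, r: True, f: True}
  {h: True, r: False, f: False, g: False}


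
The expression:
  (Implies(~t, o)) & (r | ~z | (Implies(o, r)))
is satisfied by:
  {r: True, o: True, t: True, z: False}
  {r: True, o: True, z: False, t: False}
  {o: True, t: True, z: False, r: False}
  {o: True, z: False, t: False, r: False}
  {o: True, r: True, z: True, t: True}
  {o: True, r: True, z: True, t: False}
  {r: True, t: True, z: False, o: False}
  {t: True, r: False, z: False, o: False}
  {r: True, z: True, t: True, o: False}
  {z: True, t: True, r: False, o: False}


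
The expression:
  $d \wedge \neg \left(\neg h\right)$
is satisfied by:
  {h: True, d: True}


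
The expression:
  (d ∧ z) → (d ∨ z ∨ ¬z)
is always true.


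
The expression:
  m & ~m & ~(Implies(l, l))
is never true.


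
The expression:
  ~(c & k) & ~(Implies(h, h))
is never true.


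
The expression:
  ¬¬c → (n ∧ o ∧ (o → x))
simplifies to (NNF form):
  (n ∧ o ∧ x) ∨ ¬c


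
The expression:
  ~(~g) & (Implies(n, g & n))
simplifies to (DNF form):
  g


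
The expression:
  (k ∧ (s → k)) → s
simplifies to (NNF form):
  s ∨ ¬k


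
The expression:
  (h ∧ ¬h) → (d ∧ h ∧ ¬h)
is always true.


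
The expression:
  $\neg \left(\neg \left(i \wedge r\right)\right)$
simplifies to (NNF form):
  $i \wedge r$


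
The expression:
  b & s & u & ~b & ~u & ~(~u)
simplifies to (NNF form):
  False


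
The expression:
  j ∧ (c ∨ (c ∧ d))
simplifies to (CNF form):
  c ∧ j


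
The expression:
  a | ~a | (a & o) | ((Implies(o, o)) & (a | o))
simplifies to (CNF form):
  True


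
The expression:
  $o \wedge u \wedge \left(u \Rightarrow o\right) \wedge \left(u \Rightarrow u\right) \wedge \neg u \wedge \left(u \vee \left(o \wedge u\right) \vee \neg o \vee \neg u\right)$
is never true.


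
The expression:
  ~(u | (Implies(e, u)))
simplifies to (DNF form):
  e & ~u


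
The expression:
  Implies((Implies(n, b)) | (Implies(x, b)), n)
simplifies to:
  n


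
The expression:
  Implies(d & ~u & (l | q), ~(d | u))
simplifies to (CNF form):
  (u | ~d | ~l) & (u | ~d | ~q)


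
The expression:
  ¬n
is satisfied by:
  {n: False}


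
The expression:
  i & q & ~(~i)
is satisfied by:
  {i: True, q: True}


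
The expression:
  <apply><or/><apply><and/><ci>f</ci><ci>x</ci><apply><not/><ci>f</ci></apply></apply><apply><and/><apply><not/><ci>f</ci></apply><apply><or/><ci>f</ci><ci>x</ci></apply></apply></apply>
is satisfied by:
  {x: True, f: False}


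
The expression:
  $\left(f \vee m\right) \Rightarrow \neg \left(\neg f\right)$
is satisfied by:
  {f: True, m: False}
  {m: False, f: False}
  {m: True, f: True}


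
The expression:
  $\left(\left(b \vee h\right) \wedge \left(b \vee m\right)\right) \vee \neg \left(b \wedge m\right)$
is always true.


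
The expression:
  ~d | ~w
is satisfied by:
  {w: False, d: False}
  {d: True, w: False}
  {w: True, d: False}


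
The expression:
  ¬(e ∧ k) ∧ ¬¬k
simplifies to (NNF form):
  k ∧ ¬e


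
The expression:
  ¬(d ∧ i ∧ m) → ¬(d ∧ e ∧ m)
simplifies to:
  i ∨ ¬d ∨ ¬e ∨ ¬m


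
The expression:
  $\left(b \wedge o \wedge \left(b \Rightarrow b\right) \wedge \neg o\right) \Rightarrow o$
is always true.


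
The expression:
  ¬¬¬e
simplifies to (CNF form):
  ¬e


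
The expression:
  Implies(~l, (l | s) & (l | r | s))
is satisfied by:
  {l: True, s: True}
  {l: True, s: False}
  {s: True, l: False}


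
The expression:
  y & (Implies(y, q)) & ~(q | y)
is never true.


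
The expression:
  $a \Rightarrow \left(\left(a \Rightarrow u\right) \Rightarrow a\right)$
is always true.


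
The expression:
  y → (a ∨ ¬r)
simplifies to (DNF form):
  a ∨ ¬r ∨ ¬y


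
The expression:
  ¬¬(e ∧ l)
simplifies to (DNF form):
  e ∧ l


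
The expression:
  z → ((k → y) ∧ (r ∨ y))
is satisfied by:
  {r: True, y: True, k: False, z: False}
  {y: True, k: False, z: False, r: False}
  {r: True, y: True, k: True, z: False}
  {y: True, k: True, z: False, r: False}
  {r: True, k: False, z: False, y: False}
  {r: False, k: False, z: False, y: False}
  {r: True, k: True, z: False, y: False}
  {k: True, r: False, z: False, y: False}
  {r: True, z: True, y: True, k: False}
  {z: True, y: True, r: False, k: False}
  {r: True, z: True, y: True, k: True}
  {z: True, y: True, k: True, r: False}
  {z: True, r: True, y: False, k: False}
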